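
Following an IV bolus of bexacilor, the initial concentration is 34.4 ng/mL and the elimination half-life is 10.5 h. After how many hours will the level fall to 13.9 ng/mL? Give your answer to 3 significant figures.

k = ln 2 / 10.5 = 0.06601 h⁻¹
C(t) = C₀ e^(−kt)  ⇒  t = ln(C₀/C) / k
t = ln(34.4/13.9) / 0.06601 = 0.9062 / 0.06601 ≈ 13.7 hours

13.7 hours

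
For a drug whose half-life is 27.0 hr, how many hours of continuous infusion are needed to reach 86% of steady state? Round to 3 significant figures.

k = ln 2 / 27.0 = 0.02567 hr⁻¹
f = 1 − e^(−kt)  ⇒  t = −ln(1 − f) / k
t = −ln(1 − 0.86) / 0.02567 = 1.966 / 0.02567 ≈ 76.6 hours

76.6 hours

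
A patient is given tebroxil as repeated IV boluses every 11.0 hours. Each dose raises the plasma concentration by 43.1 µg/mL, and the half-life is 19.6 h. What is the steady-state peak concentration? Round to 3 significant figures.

k = ln 2 / 19.6 = 0.03536 h⁻¹
Fraction remaining after one interval: e^(−kτ) = e^(−0.03536 × 11.0) = 0.6777
R = 1 / (1 − 0.6777) = 3.103
Css,max = 43.1 × 3.103 ≈ 134 µg/mL

134 µg/mL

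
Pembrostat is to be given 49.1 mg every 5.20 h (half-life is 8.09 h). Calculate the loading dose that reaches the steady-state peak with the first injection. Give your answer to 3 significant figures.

k = ln 2 / 8.09 = 0.08568 h⁻¹
Accumulation ratio R = 1 / (1 − e^(−kτ)) = 1 / (1 − e^(−0.08568×5.20)) = 1 / (1 − 0.6405) = 2.782
Loading dose = maintenance dose × R = 49.1 × 2.782 ≈ 137 mg

137 mg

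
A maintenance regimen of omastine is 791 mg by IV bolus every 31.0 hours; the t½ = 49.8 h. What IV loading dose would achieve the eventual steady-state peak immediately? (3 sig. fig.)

k = ln 2 / 49.8 = 0.01392 h⁻¹
Accumulation ratio R = 1 / (1 − e^(−kτ)) = 1 / (1 − e^(−0.01392×31.0)) = 1 / (1 − 0.6495) = 2.853
Loading dose = maintenance dose × R = 791 × 2.853 ≈ 2260 mg

2260 mg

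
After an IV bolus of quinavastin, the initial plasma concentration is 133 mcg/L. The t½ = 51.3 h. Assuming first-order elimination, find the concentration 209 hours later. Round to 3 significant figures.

7.90 mcg/L

k = ln 2 / 51.3 = 0.01351 h⁻¹
209 h is 4.074 half-lives, so C = 133 × (1/2)^4.074 = 133 × 0.05937 ≈ 7.90 mcg/L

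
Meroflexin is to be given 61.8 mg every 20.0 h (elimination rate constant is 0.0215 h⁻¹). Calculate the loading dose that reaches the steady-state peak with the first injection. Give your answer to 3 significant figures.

Accumulation ratio R = 1 / (1 − e^(−kτ)) = 1 / (1 − e^(−0.02150×20.0)) = 1 / (1 − 0.6505) = 2.861
Loading dose = maintenance dose × R = 61.8 × 2.861 ≈ 177 mg

177 mg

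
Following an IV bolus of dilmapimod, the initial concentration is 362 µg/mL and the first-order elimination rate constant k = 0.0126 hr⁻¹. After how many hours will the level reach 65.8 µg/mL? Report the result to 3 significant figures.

C(t) = C₀ e^(−kt)  ⇒  t = ln(C₀/C) / k
t = ln(362/65.8) / 0.01260 = 1.705 / 0.01260 ≈ 135 hours

135 hours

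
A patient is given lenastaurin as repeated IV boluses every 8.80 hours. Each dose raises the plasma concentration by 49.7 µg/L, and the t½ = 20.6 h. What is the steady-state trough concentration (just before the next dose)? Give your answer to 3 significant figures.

144 µg/L

k = ln 2 / 20.6 = 0.03365 h⁻¹
Fraction remaining after one interval: e^(−kτ) = e^(−0.03365 × 8.80) = 0.7437
R = 1 / (1 − 0.7437) = 3.902
Css,max = 49.7 × 3.902 = 193.9 µg/L
Css,min = Css,max × e^(−kτ) = 193.9 × 0.7437 ≈ 144 µg/L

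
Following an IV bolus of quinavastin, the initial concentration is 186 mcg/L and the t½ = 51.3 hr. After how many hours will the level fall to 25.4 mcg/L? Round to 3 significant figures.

k = ln 2 / 51.3 = 0.01351 hr⁻¹
C(t) = C₀ e^(−kt)  ⇒  t = ln(C₀/C) / k
t = ln(186/25.4) / 0.01351 = 1.991 / 0.01351 ≈ 147 hours

147 hours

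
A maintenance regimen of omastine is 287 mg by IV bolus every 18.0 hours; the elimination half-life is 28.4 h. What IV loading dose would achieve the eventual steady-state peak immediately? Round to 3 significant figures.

k = ln 2 / 28.4 = 0.02441 h⁻¹
Accumulation ratio R = 1 / (1 − e^(−kτ)) = 1 / (1 − e^(−0.02441×18.0)) = 1 / (1 − 0.6445) = 2.813
Loading dose = maintenance dose × R = 287 × 2.813 ≈ 807 mg

807 mg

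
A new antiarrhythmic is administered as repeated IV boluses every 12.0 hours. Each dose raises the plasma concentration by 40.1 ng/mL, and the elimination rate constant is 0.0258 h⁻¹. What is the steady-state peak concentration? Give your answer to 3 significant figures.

151 ng/mL

Fraction remaining after one interval: e^(−kτ) = e^(−0.02580 × 12.0) = 0.7337
R = 1 / (1 − 0.7337) = 3.756
Css,max = 40.1 × 3.756 ≈ 151 ng/mL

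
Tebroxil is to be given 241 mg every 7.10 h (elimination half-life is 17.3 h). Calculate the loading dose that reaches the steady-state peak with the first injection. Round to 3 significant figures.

k = ln 2 / 17.3 = 0.04007 h⁻¹
Accumulation ratio R = 1 / (1 − e^(−kτ)) = 1 / (1 − e^(−0.04007×7.10)) = 1 / (1 − 0.7524) = 4.039
Loading dose = maintenance dose × R = 241 × 4.039 ≈ 973 mg

973 mg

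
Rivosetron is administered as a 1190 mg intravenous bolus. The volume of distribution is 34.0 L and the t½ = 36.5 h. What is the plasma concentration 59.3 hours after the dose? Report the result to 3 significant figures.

C₀ = dose / V = 1190 / 34.0 = 35.00 mg/L
k = ln 2 / 36.5 = 0.01899 h⁻¹
C(t) = C₀ e^(−kt) = 35.00 × e^(−0.01899 × 59.3) = 35.00 × e^(−1.126) = 35.00 × 0.3243 ≈ 11.4 mg/L

11.4 mg/L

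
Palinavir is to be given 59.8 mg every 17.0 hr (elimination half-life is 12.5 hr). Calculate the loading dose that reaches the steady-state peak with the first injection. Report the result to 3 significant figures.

k = ln 2 / 12.5 = 0.05545 hr⁻¹
Accumulation ratio R = 1 / (1 − e^(−kτ)) = 1 / (1 − e^(−0.05545×17.0)) = 1 / (1 − 0.3896) = 1.638
Loading dose = maintenance dose × R = 59.8 × 1.638 ≈ 98.0 mg

98.0 mg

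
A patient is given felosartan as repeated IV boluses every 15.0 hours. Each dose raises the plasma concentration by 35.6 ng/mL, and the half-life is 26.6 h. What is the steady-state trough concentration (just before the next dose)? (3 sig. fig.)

74.4 ng/mL

k = ln 2 / 26.6 = 0.02606 h⁻¹
Fraction remaining after one interval: e^(−kτ) = e^(−0.02606 × 15.0) = 0.6765
R = 1 / (1 − 0.6765) = 3.091
Css,max = 35.6 × 3.091 = 110.0 ng/mL
Css,min = Css,max × e^(−kτ) = 110.0 × 0.6765 ≈ 74.4 ng/mL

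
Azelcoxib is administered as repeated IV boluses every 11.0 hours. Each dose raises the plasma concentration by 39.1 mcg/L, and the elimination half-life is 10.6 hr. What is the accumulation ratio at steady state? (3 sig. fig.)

1.95

k = ln 2 / 10.6 = 0.06539 hr⁻¹
Fraction remaining after one interval: e^(−kτ) = e^(−0.06539 × 11.0) = 0.4871
R = 1 / (1 − 0.4871) = 1 / 0.5129 ≈ 1.95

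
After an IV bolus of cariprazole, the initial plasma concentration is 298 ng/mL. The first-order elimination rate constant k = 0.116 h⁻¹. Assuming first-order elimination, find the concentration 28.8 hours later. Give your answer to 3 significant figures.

C(t) = C₀ e^(−kt) = 298 × e^(−0.1160 × 28.8) = 298 × e^(−3.341) = 298 × 0.03541 ≈ 10.6 ng/mL

10.6 ng/mL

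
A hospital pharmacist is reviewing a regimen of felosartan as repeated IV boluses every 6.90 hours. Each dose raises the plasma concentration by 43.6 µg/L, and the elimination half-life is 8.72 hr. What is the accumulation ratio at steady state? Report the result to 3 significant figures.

k = ln 2 / 8.72 = 0.07949 hr⁻¹
Fraction remaining after one interval: e^(−kτ) = e^(−0.07949 × 6.90) = 0.5778
R = 1 / (1 − 0.5778) = 1 / 0.4222 ≈ 2.37

2.37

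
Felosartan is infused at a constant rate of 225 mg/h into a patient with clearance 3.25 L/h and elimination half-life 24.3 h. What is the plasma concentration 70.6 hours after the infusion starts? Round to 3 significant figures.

Css = rate / CL = 225 / 3.25 = 69.23 µg/mL
k = ln 2 / 24.3 = 0.02852 h⁻¹
C(t) = Css (1 − e^(−kt)) = 69.23 × (1 − e^(−2.014)) = 69.23 × 0.8665 ≈ 60.0 µg/mL

60.0 µg/mL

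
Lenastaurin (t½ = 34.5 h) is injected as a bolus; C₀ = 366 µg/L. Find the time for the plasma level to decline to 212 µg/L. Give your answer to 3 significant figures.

27.2 hours

k = ln 2 / 34.5 = 0.02009 h⁻¹
C(t) = C₀ e^(−kt)  ⇒  t = ln(C₀/C) / k
t = ln(366/212) / 0.02009 = 0.5460 / 0.02009 ≈ 27.2 hours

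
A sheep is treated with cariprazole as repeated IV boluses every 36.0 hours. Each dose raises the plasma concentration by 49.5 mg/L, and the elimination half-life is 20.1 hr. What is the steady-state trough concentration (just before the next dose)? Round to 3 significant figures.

k = ln 2 / 20.1 = 0.03448 hr⁻¹
Fraction remaining after one interval: e^(−kτ) = e^(−0.03448 × 36.0) = 0.2890
R = 1 / (1 − 0.2890) = 1.406
Css,max = 49.5 × 1.406 = 69.62 mg/L
Css,min = Css,max × e^(−kτ) = 69.62 × 0.2890 ≈ 20.1 mg/L

20.1 mg/L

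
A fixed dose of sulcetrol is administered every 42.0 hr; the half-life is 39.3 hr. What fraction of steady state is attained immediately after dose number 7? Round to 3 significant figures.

k = ln 2 / 39.3 = 0.01764 hr⁻¹
f_n = 1 − e^(−nkτ) = 1 − e^(−7 × 0.01764 × 42.0) = 1 − e^(−5.185) = 1 − 0.005598 ≈ 0.994

0.994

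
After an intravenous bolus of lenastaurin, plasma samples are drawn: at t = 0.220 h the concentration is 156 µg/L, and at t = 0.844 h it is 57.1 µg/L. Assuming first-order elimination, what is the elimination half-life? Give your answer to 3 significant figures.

k = ln(C₁/C₂) / (t₂ − t₁) = ln(156/57.1) / (0.844 − 0.220)
  = 1.005 / 0.6240 = 1.611 h⁻¹
t½ = ln 2 / k = ln 2 / 1.611 ≈ 0.430 hours

0.430 hours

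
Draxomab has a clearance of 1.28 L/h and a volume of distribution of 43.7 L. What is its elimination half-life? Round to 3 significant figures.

k = CL / V = 1.28 / 43.7 = 0.02929 h⁻¹
t½ = ln 2 / k = ln 2 / 0.02929 ≈ 23.7 hours

23.7 hours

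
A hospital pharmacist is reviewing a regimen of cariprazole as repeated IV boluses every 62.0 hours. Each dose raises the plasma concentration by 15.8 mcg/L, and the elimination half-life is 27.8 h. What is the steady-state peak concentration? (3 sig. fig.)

k = ln 2 / 27.8 = 0.02493 h⁻¹
Fraction remaining after one interval: e^(−kτ) = e^(−0.02493 × 62.0) = 0.2131
R = 1 / (1 − 0.2131) = 1.271
Css,max = 15.8 × 1.271 ≈ 20.1 mcg/L

20.1 mcg/L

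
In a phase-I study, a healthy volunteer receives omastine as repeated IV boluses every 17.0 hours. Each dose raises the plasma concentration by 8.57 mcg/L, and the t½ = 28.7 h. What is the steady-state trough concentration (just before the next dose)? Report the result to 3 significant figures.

16.9 mcg/L

k = ln 2 / 28.7 = 0.02415 h⁻¹
Fraction remaining after one interval: e^(−kτ) = e^(−0.02415 × 17.0) = 0.6633
R = 1 / (1 − 0.6633) = 2.970
Css,max = 8.57 × 2.970 = 25.45 mcg/L
Css,min = Css,max × e^(−kτ) = 25.45 × 0.6633 ≈ 16.9 mcg/L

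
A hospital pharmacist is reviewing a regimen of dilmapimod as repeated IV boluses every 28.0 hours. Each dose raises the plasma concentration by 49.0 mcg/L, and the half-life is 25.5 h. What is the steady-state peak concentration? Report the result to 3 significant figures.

k = ln 2 / 25.5 = 0.02718 h⁻¹
Fraction remaining after one interval: e^(−kτ) = e^(−0.02718 × 28.0) = 0.4672
R = 1 / (1 − 0.4672) = 1.877
Css,max = 49.0 × 1.877 ≈ 92.0 mcg/L

92.0 mcg/L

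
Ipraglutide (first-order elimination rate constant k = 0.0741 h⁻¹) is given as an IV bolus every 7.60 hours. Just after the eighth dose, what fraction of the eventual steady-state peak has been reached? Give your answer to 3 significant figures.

f_n = 1 − e^(−nkτ) = 1 − e^(−8 × 0.07410 × 7.60) = 1 − e^(−4.505) = 1 − 0.01105 ≈ 0.989

0.989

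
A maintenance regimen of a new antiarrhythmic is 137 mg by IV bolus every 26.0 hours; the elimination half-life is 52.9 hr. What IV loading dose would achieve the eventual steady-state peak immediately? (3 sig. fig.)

k = ln 2 / 52.9 = 0.01310 hr⁻¹
Accumulation ratio R = 1 / (1 − e^(−kτ)) = 1 / (1 − e^(−0.01310×26.0)) = 1 / (1 − 0.7113) = 3.464
Loading dose = maintenance dose × R = 137 × 3.464 ≈ 475 mg

475 mg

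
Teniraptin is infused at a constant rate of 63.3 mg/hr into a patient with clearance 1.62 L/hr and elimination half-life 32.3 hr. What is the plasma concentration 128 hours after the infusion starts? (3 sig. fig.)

36.6 µg/mL

Css = rate / CL = 63.3 / 1.62 = 39.07 µg/mL
k = ln 2 / 32.3 = 0.02146 hr⁻¹
C(t) = Css (1 − e^(−kt)) = 39.07 × (1 − e^(−2.747)) = 39.07 × 0.9359 ≈ 36.6 µg/mL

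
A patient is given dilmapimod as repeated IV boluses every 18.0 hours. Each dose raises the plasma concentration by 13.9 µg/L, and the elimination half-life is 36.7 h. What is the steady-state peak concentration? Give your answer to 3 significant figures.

48.2 µg/L

k = ln 2 / 36.7 = 0.01889 h⁻¹
Fraction remaining after one interval: e^(−kτ) = e^(−0.01889 × 18.0) = 0.7118
R = 1 / (1 − 0.7118) = 3.470
Css,max = 13.9 × 3.470 ≈ 48.2 µg/L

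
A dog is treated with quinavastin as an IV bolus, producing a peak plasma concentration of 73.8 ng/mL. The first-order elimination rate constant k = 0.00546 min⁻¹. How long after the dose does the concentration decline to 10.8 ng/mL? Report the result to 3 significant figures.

C(t) = C₀ e^(−kt)  ⇒  t = ln(C₀/C) / k
t = ln(73.8/10.8) / 0.005460 = 1.922 / 0.005460 ≈ 352 minutes

352 minutes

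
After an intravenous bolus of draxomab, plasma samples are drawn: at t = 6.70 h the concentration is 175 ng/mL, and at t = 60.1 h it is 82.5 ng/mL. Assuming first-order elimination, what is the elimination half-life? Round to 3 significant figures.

49.2 hours

k = ln(C₁/C₂) / (t₂ − t₁) = ln(175/82.5) / (60.1 − 6.70)
  = 0.7520 / 53.40 = 0.01408 h⁻¹
t½ = ln 2 / k = ln 2 / 0.01408 ≈ 49.2 hours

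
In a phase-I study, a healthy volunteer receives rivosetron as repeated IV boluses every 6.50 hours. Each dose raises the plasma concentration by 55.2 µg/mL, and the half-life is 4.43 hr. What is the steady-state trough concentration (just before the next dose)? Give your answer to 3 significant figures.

k = ln 2 / 4.43 = 0.1565 hr⁻¹
Fraction remaining after one interval: e^(−kτ) = e^(−0.1565 × 6.50) = 0.3617
R = 1 / (1 − 0.3617) = 1.567
Css,max = 55.2 × 1.567 = 86.48 µg/mL
Css,min = Css,max × e^(−kτ) = 86.48 × 0.3617 ≈ 31.3 µg/mL

31.3 µg/mL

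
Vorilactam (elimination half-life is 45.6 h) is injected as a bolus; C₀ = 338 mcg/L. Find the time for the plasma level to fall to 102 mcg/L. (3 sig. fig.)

78.8 hours

k = ln 2 / 45.6 = 0.01520 h⁻¹
C(t) = C₀ e^(−kt)  ⇒  t = ln(C₀/C) / k
t = ln(338/102) / 0.01520 = 1.198 / 0.01520 ≈ 78.8 hours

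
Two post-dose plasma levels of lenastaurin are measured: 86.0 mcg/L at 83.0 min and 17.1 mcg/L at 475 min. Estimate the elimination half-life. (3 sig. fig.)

k = ln(C₁/C₂) / (t₂ − t₁) = ln(86.0/17.1) / (475 − 83.0)
  = 1.615 / 392.0 = 0.004121 min⁻¹
t½ = ln 2 / k = ln 2 / 0.004121 ≈ 168 minutes

168 minutes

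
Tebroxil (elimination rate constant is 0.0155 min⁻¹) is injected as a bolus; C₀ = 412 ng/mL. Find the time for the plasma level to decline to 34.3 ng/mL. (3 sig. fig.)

160 minutes

C(t) = C₀ e^(−kt)  ⇒  t = ln(C₀/C) / k
t = ln(412/34.3) / 0.01550 = 2.486 / 0.01550 ≈ 160 minutes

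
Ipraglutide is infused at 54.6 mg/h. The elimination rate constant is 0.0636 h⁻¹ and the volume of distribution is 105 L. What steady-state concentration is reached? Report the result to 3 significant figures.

8.18 µg/mL

CL = k · V = 0.0636 × 105 = 6.678 L/h
Css = rate / CL = 54.6 / 6.678 ≈ 8.18 µg/mL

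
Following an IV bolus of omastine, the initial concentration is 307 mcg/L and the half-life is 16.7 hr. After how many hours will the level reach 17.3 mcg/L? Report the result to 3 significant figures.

69.3 hours

k = ln 2 / 16.7 = 0.04151 hr⁻¹
C(t) = C₀ e^(−kt)  ⇒  t = ln(C₀/C) / k
t = ln(307/17.3) / 0.04151 = 2.876 / 0.04151 ≈ 69.3 hours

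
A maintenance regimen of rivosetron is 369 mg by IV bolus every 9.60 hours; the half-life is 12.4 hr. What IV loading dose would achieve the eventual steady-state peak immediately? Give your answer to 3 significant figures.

k = ln 2 / 12.4 = 0.05590 hr⁻¹
Accumulation ratio R = 1 / (1 − e^(−kτ)) = 1 / (1 − e^(−0.05590×9.60)) = 1 / (1 − 0.5847) = 2.408
Loading dose = maintenance dose × R = 369 × 2.408 ≈ 889 mg

889 mg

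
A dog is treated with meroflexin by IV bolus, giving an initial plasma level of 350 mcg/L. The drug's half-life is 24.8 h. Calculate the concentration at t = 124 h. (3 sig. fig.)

k = ln 2 / 24.8 = 0.02795 h⁻¹
C(t) = C₀ e^(−kt) = 350 × e^(−0.02795 × 124) = 350 × e^(−3.466) = 350 × 0.03125 ≈ 10.9 mcg/L

10.9 mcg/L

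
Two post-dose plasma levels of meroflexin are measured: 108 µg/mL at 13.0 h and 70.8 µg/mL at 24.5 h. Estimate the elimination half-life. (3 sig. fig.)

18.9 hours

k = ln(C₁/C₂) / (t₂ − t₁) = ln(108/70.8) / (24.5 − 13.0)
  = 0.4223 / 11.50 = 0.03672 h⁻¹
t½ = ln 2 / k = ln 2 / 0.03672 ≈ 18.9 hours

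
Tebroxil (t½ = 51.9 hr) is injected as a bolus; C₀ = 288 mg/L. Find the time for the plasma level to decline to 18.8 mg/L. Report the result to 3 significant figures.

204 hours

k = ln 2 / 51.9 = 0.01336 hr⁻¹
C(t) = C₀ e^(−kt)  ⇒  t = ln(C₀/C) / k
t = ln(288/18.8) / 0.01336 = 2.729 / 0.01336 ≈ 204 hours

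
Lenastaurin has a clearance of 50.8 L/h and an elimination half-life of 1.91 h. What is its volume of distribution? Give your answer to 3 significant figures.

140 L

k = ln 2 / t½ = ln 2 / 1.91 = 0.3629 h⁻¹
V = CL / k = 50.8 / 0.3629 ≈ 140 L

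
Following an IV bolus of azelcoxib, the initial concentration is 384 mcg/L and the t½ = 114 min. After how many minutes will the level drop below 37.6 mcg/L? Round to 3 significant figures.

k = ln 2 / 114 = 0.006080 min⁻¹
C(t) = C₀ e^(−kt)  ⇒  t = ln(C₀/C) / k
t = ln(384/37.6) / 0.006080 = 2.324 / 0.006080 ≈ 382 minutes

382 minutes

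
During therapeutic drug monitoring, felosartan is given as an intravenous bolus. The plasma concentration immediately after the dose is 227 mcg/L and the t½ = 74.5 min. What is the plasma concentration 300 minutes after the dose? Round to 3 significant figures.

k = ln 2 / 74.5 = 0.009304 min⁻¹
300 min is 4.027 half-lives, so C = 227 × (1/2)^4.027 = 227 × 0.06135 ≈ 13.9 mcg/L

13.9 mcg/L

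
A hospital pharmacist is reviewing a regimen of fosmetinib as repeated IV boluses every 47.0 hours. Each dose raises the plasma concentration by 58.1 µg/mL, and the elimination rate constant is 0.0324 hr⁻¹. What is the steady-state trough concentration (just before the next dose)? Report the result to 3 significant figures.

Fraction remaining after one interval: e^(−kτ) = e^(−0.03240 × 47.0) = 0.2181
R = 1 / (1 − 0.2181) = 1.279
Css,max = 58.1 × 1.279 = 74.31 µg/mL
Css,min = Css,max × e^(−kτ) = 74.31 × 0.2181 ≈ 16.2 µg/mL

16.2 µg/mL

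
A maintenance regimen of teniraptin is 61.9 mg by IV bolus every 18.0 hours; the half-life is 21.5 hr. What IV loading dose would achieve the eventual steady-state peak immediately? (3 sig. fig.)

141 mg

k = ln 2 / 21.5 = 0.03224 hr⁻¹
Accumulation ratio R = 1 / (1 − e^(−kτ)) = 1 / (1 − e^(−0.03224×18.0)) = 1 / (1 − 0.5597) = 2.271
Loading dose = maintenance dose × R = 61.9 × 2.271 ≈ 141 mg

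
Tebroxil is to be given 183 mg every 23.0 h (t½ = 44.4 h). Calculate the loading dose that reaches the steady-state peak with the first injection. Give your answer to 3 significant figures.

607 mg

k = ln 2 / 44.4 = 0.01561 h⁻¹
Accumulation ratio R = 1 / (1 − e^(−kτ)) = 1 / (1 − e^(−0.01561×23.0)) = 1 / (1 − 0.6983) = 3.315
Loading dose = maintenance dose × R = 183 × 3.315 ≈ 607 mg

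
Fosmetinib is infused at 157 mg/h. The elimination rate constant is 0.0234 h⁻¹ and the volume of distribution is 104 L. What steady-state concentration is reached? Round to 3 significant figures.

64.5 mg/L

CL = k · V = 0.0234 × 104 = 2.434 L/h
Css = rate / CL = 157 / 2.434 ≈ 64.5 mg/L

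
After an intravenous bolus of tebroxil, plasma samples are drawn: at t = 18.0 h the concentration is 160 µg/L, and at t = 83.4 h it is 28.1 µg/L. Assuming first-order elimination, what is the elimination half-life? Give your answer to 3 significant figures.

26.1 hours

k = ln(C₁/C₂) / (t₂ − t₁) = ln(160/28.1) / (83.4 − 18.0)
  = 1.739 / 65.40 = 0.02660 h⁻¹
t½ = ln 2 / k = ln 2 / 0.02660 ≈ 26.1 hours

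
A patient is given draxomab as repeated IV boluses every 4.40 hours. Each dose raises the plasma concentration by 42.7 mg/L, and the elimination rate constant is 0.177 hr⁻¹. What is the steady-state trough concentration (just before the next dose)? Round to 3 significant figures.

Fraction remaining after one interval: e^(−kτ) = e^(−0.1770 × 4.40) = 0.4590
R = 1 / (1 − 0.4590) = 1.848
Css,max = 42.7 × 1.848 = 78.92 mg/L
Css,min = Css,max × e^(−kτ) = 78.92 × 0.4590 ≈ 36.2 mg/L

36.2 mg/L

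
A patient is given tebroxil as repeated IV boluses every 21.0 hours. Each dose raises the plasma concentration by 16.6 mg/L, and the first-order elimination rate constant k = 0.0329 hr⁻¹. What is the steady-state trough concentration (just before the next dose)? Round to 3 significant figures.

Fraction remaining after one interval: e^(−kτ) = e^(−0.03290 × 21.0) = 0.5011
R = 1 / (1 − 0.5011) = 2.005
Css,max = 16.6 × 2.005 = 33.27 mg/L
Css,min = Css,max × e^(−kτ) = 33.27 × 0.5011 ≈ 16.7 mg/L

16.7 mg/L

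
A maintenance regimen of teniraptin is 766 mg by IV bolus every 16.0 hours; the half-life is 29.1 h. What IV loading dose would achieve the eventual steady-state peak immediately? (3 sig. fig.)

k = ln 2 / 29.1 = 0.02382 h⁻¹
Accumulation ratio R = 1 / (1 − e^(−kτ)) = 1 / (1 − e^(−0.02382×16.0)) = 1 / (1 − 0.6831) = 3.156
Loading dose = maintenance dose × R = 766 × 3.156 ≈ 2420 mg

2420 mg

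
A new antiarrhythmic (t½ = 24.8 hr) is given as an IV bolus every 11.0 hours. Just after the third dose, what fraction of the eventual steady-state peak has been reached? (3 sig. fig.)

0.602

k = ln 2 / 24.8 = 0.02795 hr⁻¹
f_n = 1 − e^(−nkτ) = 1 − e^(−3 × 0.02795 × 11.0) = 1 − e^(−0.9223) = 1 − 0.3976 ≈ 0.602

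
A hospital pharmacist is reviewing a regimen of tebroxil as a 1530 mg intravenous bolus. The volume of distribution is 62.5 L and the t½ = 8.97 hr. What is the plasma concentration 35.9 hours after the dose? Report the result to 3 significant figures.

C₀ = dose / V = 1530 / 62.5 = 24.48 µg/mL
k = ln 2 / 8.97 = 0.07727 hr⁻¹
C(t) = C₀ e^(−kt) = 24.48 × e^(−0.07727 × 35.9) = 24.48 × e^(−2.774) = 24.48 × 0.06240 ≈ 1.53 µg/mL

1.53 µg/mL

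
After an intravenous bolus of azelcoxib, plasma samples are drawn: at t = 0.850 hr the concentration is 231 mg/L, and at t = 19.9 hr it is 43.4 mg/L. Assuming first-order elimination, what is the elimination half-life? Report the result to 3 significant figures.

7.90 hours

k = ln(C₁/C₂) / (t₂ − t₁) = ln(231/43.4) / (19.9 − 0.850)
  = 1.672 / 19.05 = 0.08777 hr⁻¹
t½ = ln 2 / k = ln 2 / 0.08777 ≈ 7.90 hours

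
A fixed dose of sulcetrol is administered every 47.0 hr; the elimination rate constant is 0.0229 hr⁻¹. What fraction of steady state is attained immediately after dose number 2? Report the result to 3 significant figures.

0.884

f_n = 1 − e^(−nkτ) = 1 − e^(−2 × 0.02290 × 47.0) = 1 − e^(−2.153) = 1 − 0.1162 ≈ 0.884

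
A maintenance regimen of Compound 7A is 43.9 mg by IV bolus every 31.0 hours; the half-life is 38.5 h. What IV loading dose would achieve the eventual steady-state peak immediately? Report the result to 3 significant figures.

k = ln 2 / 38.5 = 0.01800 h⁻¹
Accumulation ratio R = 1 / (1 − e^(−kτ)) = 1 / (1 − e^(−0.01800×31.0)) = 1 / (1 − 0.5723) = 2.338
Loading dose = maintenance dose × R = 43.9 × 2.338 ≈ 103 mg

103 mg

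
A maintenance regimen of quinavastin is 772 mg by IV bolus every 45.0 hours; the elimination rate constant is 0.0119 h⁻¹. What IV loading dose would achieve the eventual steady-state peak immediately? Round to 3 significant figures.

Accumulation ratio R = 1 / (1 − e^(−kτ)) = 1 / (1 − e^(−0.01190×45.0)) = 1 / (1 − 0.5854) = 2.412
Loading dose = maintenance dose × R = 772 × 2.412 ≈ 1860 mg

1860 mg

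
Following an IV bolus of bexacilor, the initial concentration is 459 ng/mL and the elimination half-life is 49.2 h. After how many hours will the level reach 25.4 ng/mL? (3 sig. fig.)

k = ln 2 / 49.2 = 0.01409 h⁻¹
C(t) = C₀ e^(−kt)  ⇒  t = ln(C₀/C) / k
t = ln(459/25.4) / 0.01409 = 2.894 / 0.01409 ≈ 205 hours

205 hours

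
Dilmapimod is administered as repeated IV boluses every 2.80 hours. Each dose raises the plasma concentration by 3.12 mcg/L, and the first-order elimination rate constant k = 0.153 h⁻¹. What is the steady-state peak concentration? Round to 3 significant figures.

Fraction remaining after one interval: e^(−kτ) = e^(−0.1530 × 2.80) = 0.6516
R = 1 / (1 − 0.6516) = 2.870
Css,max = 3.12 × 2.870 ≈ 8.95 mcg/L

8.95 mcg/L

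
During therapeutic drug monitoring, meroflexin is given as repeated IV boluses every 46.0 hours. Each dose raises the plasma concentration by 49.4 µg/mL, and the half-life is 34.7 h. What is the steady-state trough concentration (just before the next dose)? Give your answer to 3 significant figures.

32.8 µg/mL

k = ln 2 / 34.7 = 0.01998 h⁻¹
Fraction remaining after one interval: e^(−kτ) = e^(−0.01998 × 46.0) = 0.3990
R = 1 / (1 − 0.3990) = 1.664
Css,max = 49.4 × 1.664 = 82.19 µg/mL
Css,min = Css,max × e^(−kτ) = 82.19 × 0.3990 ≈ 32.8 µg/mL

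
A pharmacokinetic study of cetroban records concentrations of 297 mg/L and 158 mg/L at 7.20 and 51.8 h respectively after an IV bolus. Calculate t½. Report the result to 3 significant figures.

49.0 hours

k = ln(C₁/C₂) / (t₂ − t₁) = ln(297/158) / (51.8 − 7.20)
  = 0.6311 / 44.60 = 0.01415 h⁻¹
t½ = ln 2 / k = ln 2 / 0.01415 ≈ 49.0 hours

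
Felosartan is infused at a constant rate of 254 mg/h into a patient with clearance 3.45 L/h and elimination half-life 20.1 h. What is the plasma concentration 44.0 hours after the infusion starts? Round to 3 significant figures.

Css = rate / CL = 254 / 3.45 = 73.62 mg/L
k = ln 2 / 20.1 = 0.03448 h⁻¹
C(t) = Css (1 − e^(−kt)) = 73.62 × (1 − e^(−1.517)) = 73.62 × 0.7807 ≈ 57.5 mg/L

57.5 mg/L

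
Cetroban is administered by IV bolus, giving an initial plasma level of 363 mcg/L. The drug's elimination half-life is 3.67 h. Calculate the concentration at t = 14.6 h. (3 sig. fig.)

k = ln 2 / 3.67 = 0.1889 h⁻¹
14.6 h is 3.978 half-lives, so C = 363 × (1/2)^3.978 = 363 × 0.06345 ≈ 23.0 mcg/L

23.0 mcg/L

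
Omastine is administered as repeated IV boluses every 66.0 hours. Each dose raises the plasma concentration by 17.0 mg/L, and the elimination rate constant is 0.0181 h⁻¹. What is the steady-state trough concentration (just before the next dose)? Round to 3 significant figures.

7.38 mg/L

Fraction remaining after one interval: e^(−kτ) = e^(−0.01810 × 66.0) = 0.3028
R = 1 / (1 − 0.3028) = 1.434
Css,max = 17.0 × 1.434 = 24.38 mg/L
Css,min = Css,max × e^(−kτ) = 24.38 × 0.3028 ≈ 7.38 mg/L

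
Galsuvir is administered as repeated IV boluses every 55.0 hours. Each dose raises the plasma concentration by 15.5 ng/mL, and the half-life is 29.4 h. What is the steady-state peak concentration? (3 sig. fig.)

k = ln 2 / 29.4 = 0.02358 h⁻¹
Fraction remaining after one interval: e^(−kτ) = e^(−0.02358 × 55.0) = 0.2734
R = 1 / (1 − 0.2734) = 1.376
Css,max = 15.5 × 1.376 ≈ 21.3 ng/mL

21.3 ng/mL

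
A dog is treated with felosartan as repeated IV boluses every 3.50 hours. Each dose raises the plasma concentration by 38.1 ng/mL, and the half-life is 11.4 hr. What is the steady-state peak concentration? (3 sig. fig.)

k = ln 2 / 11.4 = 0.06080 hr⁻¹
Fraction remaining after one interval: e^(−kτ) = e^(−0.06080 × 3.50) = 0.8083
R = 1 / (1 − 0.8083) = 5.217
Css,max = 38.1 × 5.217 ≈ 199 ng/mL

199 ng/mL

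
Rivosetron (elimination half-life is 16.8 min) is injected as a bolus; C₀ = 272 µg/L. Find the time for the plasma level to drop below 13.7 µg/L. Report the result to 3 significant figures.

k = ln 2 / 16.8 = 0.04126 min⁻¹
C(t) = C₀ e^(−kt)  ⇒  t = ln(C₀/C) / k
t = ln(272/13.7) / 0.04126 = 2.988 / 0.04126 ≈ 72.4 minutes

72.4 minutes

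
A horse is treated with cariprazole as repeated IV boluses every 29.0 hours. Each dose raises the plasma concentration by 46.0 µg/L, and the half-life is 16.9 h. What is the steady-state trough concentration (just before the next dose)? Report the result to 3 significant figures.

k = ln 2 / 16.9 = 0.04101 h⁻¹
Fraction remaining after one interval: e^(−kτ) = e^(−0.04101 × 29.0) = 0.3044
R = 1 / (1 − 0.3044) = 1.438
Css,max = 46.0 × 1.438 = 66.13 µg/L
Css,min = Css,max × e^(−kτ) = 66.13 × 0.3044 ≈ 20.1 µg/L

20.1 µg/L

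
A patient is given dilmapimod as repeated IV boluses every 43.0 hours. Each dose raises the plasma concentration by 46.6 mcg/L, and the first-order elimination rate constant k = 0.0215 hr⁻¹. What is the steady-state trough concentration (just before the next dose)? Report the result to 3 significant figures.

30.6 mcg/L

Fraction remaining after one interval: e^(−kτ) = e^(−0.02150 × 43.0) = 0.3967
R = 1 / (1 − 0.3967) = 1.658
Css,max = 46.6 × 1.658 = 77.25 mcg/L
Css,min = Css,max × e^(−kτ) = 77.25 × 0.3967 ≈ 30.6 mcg/L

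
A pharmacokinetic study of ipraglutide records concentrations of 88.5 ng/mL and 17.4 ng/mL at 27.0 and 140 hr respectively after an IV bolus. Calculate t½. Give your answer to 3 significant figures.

48.2 hours

k = ln(C₁/C₂) / (t₂ − t₁) = ln(88.5/17.4) / (140 − 27.0)
  = 1.627 / 113.0 = 0.01439 hr⁻¹
t½ = ln 2 / k = ln 2 / 0.01439 ≈ 48.2 hours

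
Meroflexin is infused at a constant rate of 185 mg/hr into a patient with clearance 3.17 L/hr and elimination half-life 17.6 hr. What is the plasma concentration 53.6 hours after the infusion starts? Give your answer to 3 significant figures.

Css = rate / CL = 185 / 3.17 = 58.36 mg/L
k = ln 2 / 17.6 = 0.03938 hr⁻¹
C(t) = Css (1 − e^(−kt)) = 58.36 × (1 − e^(−2.111)) = 58.36 × 0.8789 ≈ 51.3 mg/L

51.3 mg/L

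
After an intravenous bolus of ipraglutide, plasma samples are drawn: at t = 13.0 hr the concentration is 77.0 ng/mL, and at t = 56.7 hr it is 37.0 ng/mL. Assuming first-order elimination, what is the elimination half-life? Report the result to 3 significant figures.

k = ln(C₁/C₂) / (t₂ − t₁) = ln(77.0/37.0) / (56.7 − 13.0)
  = 0.7329 / 43.70 = 0.01677 hr⁻¹
t½ = ln 2 / k = ln 2 / 0.01677 ≈ 41.3 hours

41.3 hours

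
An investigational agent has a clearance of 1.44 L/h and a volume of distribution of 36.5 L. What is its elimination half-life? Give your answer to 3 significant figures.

k = CL / V = 1.44 / 36.5 = 0.03945 h⁻¹
t½ = ln 2 / k = ln 2 / 0.03945 ≈ 17.6 hours

17.6 hours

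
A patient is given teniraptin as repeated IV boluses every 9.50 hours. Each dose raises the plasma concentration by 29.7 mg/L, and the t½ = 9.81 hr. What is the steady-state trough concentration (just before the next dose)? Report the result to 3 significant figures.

k = ln 2 / 9.81 = 0.07066 hr⁻¹
Fraction remaining after one interval: e^(−kτ) = e^(−0.07066 × 9.50) = 0.5111
R = 1 / (1 − 0.5111) = 2.045
Css,max = 29.7 × 2.045 = 60.75 mg/L
Css,min = Css,max × e^(−kτ) = 60.75 × 0.5111 ≈ 31.0 mg/L

31.0 mg/L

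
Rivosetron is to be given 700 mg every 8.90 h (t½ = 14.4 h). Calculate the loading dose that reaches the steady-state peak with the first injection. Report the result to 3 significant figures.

2010 mg

k = ln 2 / 14.4 = 0.04814 h⁻¹
Accumulation ratio R = 1 / (1 − e^(−kτ)) = 1 / (1 − e^(−0.04814×8.90)) = 1 / (1 − 0.6515) = 2.870
Loading dose = maintenance dose × R = 700 × 2.870 ≈ 2010 mg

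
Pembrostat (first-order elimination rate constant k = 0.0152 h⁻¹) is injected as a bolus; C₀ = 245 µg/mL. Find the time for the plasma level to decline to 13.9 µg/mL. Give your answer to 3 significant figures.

C(t) = C₀ e^(−kt)  ⇒  t = ln(C₀/C) / k
t = ln(245/13.9) / 0.01520 = 2.869 / 0.01520 ≈ 189 hours

189 hours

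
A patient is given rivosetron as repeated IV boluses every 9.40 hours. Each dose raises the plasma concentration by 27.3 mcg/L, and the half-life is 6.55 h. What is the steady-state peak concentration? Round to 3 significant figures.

k = ln 2 / 6.55 = 0.1058 h⁻¹
Fraction remaining after one interval: e^(−kτ) = e^(−0.1058 × 9.40) = 0.3698
R = 1 / (1 − 0.3698) = 1.587
Css,max = 27.3 × 1.587 ≈ 43.3 mcg/L

43.3 mcg/L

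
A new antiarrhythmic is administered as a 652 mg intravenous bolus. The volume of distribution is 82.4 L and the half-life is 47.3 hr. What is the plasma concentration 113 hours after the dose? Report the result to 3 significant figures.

1.51 mg/L

C₀ = dose / V = 652 / 82.4 = 7.913 mg/L
k = ln 2 / 47.3 = 0.01465 hr⁻¹
C(t) = C₀ e^(−kt) = 7.913 × e^(−0.01465 × 113) = 7.913 × e^(−1.656) = 7.913 × 0.1909 ≈ 1.51 mg/L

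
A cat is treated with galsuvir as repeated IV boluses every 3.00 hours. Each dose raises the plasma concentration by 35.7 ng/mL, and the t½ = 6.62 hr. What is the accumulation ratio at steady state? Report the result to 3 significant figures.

k = ln 2 / 6.62 = 0.1047 hr⁻¹
Fraction remaining after one interval: e^(−kτ) = e^(−0.1047 × 3.00) = 0.7304
R = 1 / (1 − 0.7304) = 1 / 0.2696 ≈ 3.71

3.71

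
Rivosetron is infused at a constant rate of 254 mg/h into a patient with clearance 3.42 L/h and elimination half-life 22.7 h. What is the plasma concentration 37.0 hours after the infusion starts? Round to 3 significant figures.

50.3 µg/mL

Css = rate / CL = 254 / 3.42 = 74.27 µg/mL
k = ln 2 / 22.7 = 0.03054 h⁻¹
C(t) = Css (1 − e^(−kt)) = 74.27 × (1 − e^(−1.130)) = 74.27 × 0.6769 ≈ 50.3 µg/mL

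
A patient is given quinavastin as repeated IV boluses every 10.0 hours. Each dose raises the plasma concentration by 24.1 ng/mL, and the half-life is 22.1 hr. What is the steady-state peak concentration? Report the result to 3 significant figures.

k = ln 2 / 22.1 = 0.03136 hr⁻¹
Fraction remaining after one interval: e^(−kτ) = e^(−0.03136 × 10.0) = 0.7308
R = 1 / (1 − 0.7308) = 3.714
Css,max = 24.1 × 3.714 ≈ 89.5 ng/mL

89.5 ng/mL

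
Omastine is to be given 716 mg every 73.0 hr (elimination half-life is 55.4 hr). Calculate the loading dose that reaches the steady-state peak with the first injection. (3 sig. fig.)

k = ln 2 / 55.4 = 0.01251 hr⁻¹
Accumulation ratio R = 1 / (1 − e^(−kτ)) = 1 / (1 − e^(−0.01251×73.0)) = 1 / (1 − 0.4012) = 1.670
Loading dose = maintenance dose × R = 716 × 1.670 ≈ 1200 mg

1200 mg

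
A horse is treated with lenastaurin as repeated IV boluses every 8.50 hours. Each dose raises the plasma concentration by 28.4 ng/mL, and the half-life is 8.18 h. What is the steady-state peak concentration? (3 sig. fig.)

k = ln 2 / 8.18 = 0.08474 h⁻¹
Fraction remaining after one interval: e^(−kτ) = e^(−0.08474 × 8.50) = 0.4866
R = 1 / (1 − 0.4866) = 1.948
Css,max = 28.4 × 1.948 ≈ 55.3 ng/mL

55.3 ng/mL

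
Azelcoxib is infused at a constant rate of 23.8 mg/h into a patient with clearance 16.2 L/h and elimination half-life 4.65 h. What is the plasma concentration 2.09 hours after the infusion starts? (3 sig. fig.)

0.393 µg/mL

Css = rate / CL = 23.8 / 16.2 = 1.469 µg/mL
k = ln 2 / 4.65 = 0.1491 h⁻¹
C(t) = Css (1 − e^(−kt)) = 1.469 × (1 − e^(−0.3115)) = 1.469 × 0.2677 ≈ 0.393 µg/mL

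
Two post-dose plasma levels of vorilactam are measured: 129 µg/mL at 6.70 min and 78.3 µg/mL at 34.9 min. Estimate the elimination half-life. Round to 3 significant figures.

k = ln(C₁/C₂) / (t₂ − t₁) = ln(129/78.3) / (34.9 − 6.70)
  = 0.4993 / 28.20 = 0.01770 min⁻¹
t½ = ln 2 / k = ln 2 / 0.01770 ≈ 39.2 minutes

39.2 minutes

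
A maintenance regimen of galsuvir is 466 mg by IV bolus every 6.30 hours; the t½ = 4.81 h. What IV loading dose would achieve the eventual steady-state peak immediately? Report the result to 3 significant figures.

k = ln 2 / 4.81 = 0.1441 h⁻¹
Accumulation ratio R = 1 / (1 − e^(−kτ)) = 1 / (1 − e^(−0.1441×6.30)) = 1 / (1 − 0.4034) = 1.676
Loading dose = maintenance dose × R = 466 × 1.676 ≈ 781 mg

781 mg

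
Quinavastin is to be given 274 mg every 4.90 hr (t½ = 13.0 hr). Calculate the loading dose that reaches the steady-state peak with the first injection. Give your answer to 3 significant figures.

1190 mg

k = ln 2 / 13.0 = 0.05332 hr⁻¹
Accumulation ratio R = 1 / (1 − e^(−kτ)) = 1 / (1 − e^(−0.05332×4.90)) = 1 / (1 − 0.7701) = 4.349
Loading dose = maintenance dose × R = 274 × 4.349 ≈ 1190 mg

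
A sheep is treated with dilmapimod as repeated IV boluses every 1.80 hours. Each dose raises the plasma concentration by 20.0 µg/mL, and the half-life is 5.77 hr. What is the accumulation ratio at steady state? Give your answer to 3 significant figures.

k = ln 2 / 5.77 = 0.1201 hr⁻¹
Fraction remaining after one interval: e^(−kτ) = e^(−0.1201 × 1.80) = 0.8055
R = 1 / (1 − 0.8055) = 1 / 0.1945 ≈ 5.14

5.14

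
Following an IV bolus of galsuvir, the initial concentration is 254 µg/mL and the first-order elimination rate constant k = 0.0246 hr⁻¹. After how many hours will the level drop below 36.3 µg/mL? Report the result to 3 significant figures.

79.1 hours

C(t) = C₀ e^(−kt)  ⇒  t = ln(C₀/C) / k
t = ln(254/36.3) / 0.02460 = 1.946 / 0.02460 ≈ 79.1 hours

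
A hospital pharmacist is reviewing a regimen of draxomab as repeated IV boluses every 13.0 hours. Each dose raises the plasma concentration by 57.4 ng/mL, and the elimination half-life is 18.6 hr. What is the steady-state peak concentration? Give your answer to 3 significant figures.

k = ln 2 / 18.6 = 0.03727 hr⁻¹
Fraction remaining after one interval: e^(−kτ) = e^(−0.03727 × 13.0) = 0.6160
R = 1 / (1 − 0.6160) = 2.604
Css,max = 57.4 × 2.604 ≈ 149 ng/mL

149 ng/mL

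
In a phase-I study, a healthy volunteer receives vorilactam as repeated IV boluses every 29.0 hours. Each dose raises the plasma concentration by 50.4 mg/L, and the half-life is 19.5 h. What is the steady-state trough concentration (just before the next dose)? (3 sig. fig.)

27.9 mg/L

k = ln 2 / 19.5 = 0.03555 h⁻¹
Fraction remaining after one interval: e^(−kτ) = e^(−0.03555 × 29.0) = 0.3567
R = 1 / (1 − 0.3567) = 1.555
Css,max = 50.4 × 1.555 = 78.35 mg/L
Css,min = Css,max × e^(−kτ) = 78.35 × 0.3567 ≈ 27.9 mg/L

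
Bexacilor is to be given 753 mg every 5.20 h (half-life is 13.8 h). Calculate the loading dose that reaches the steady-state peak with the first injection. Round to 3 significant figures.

k = ln 2 / 13.8 = 0.05023 h⁻¹
Accumulation ratio R = 1 / (1 − e^(−kτ)) = 1 / (1 − e^(−0.05023×5.20)) = 1 / (1 − 0.7701) = 4.350
Loading dose = maintenance dose × R = 753 × 4.350 ≈ 3280 mg

3280 mg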